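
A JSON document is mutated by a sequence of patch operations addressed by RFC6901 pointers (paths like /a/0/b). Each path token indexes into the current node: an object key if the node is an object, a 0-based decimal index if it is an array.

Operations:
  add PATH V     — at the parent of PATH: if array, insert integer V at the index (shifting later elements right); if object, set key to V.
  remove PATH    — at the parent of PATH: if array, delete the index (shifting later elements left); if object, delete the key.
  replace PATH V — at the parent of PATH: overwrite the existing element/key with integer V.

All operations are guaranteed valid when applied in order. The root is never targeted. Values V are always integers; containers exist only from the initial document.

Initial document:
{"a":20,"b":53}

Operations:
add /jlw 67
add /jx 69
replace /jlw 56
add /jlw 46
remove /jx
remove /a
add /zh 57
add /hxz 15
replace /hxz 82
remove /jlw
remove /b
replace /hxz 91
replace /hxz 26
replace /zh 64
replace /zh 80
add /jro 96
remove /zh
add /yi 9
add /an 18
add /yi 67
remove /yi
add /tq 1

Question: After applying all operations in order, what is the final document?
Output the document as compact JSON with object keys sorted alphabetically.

Answer: {"an":18,"hxz":26,"jro":96,"tq":1}

Derivation:
After op 1 (add /jlw 67): {"a":20,"b":53,"jlw":67}
After op 2 (add /jx 69): {"a":20,"b":53,"jlw":67,"jx":69}
After op 3 (replace /jlw 56): {"a":20,"b":53,"jlw":56,"jx":69}
After op 4 (add /jlw 46): {"a":20,"b":53,"jlw":46,"jx":69}
After op 5 (remove /jx): {"a":20,"b":53,"jlw":46}
After op 6 (remove /a): {"b":53,"jlw":46}
After op 7 (add /zh 57): {"b":53,"jlw":46,"zh":57}
After op 8 (add /hxz 15): {"b":53,"hxz":15,"jlw":46,"zh":57}
After op 9 (replace /hxz 82): {"b":53,"hxz":82,"jlw":46,"zh":57}
After op 10 (remove /jlw): {"b":53,"hxz":82,"zh":57}
After op 11 (remove /b): {"hxz":82,"zh":57}
After op 12 (replace /hxz 91): {"hxz":91,"zh":57}
After op 13 (replace /hxz 26): {"hxz":26,"zh":57}
After op 14 (replace /zh 64): {"hxz":26,"zh":64}
After op 15 (replace /zh 80): {"hxz":26,"zh":80}
After op 16 (add /jro 96): {"hxz":26,"jro":96,"zh":80}
After op 17 (remove /zh): {"hxz":26,"jro":96}
After op 18 (add /yi 9): {"hxz":26,"jro":96,"yi":9}
After op 19 (add /an 18): {"an":18,"hxz":26,"jro":96,"yi":9}
After op 20 (add /yi 67): {"an":18,"hxz":26,"jro":96,"yi":67}
After op 21 (remove /yi): {"an":18,"hxz":26,"jro":96}
After op 22 (add /tq 1): {"an":18,"hxz":26,"jro":96,"tq":1}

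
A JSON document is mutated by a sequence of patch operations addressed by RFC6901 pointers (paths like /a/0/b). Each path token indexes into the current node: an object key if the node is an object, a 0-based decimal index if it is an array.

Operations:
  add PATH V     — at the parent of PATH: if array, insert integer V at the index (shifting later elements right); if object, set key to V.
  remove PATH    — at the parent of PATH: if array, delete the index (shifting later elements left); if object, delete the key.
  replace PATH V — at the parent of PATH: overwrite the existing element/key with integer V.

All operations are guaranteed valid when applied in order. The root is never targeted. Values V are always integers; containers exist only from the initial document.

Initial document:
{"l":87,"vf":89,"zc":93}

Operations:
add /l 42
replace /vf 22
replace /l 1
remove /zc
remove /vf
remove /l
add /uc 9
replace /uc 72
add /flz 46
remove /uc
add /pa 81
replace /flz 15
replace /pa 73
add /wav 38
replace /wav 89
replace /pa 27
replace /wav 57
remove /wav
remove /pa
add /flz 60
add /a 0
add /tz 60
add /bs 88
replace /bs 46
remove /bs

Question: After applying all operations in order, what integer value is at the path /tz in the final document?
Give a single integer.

Answer: 60

Derivation:
After op 1 (add /l 42): {"l":42,"vf":89,"zc":93}
After op 2 (replace /vf 22): {"l":42,"vf":22,"zc":93}
After op 3 (replace /l 1): {"l":1,"vf":22,"zc":93}
After op 4 (remove /zc): {"l":1,"vf":22}
After op 5 (remove /vf): {"l":1}
After op 6 (remove /l): {}
After op 7 (add /uc 9): {"uc":9}
After op 8 (replace /uc 72): {"uc":72}
After op 9 (add /flz 46): {"flz":46,"uc":72}
After op 10 (remove /uc): {"flz":46}
After op 11 (add /pa 81): {"flz":46,"pa":81}
After op 12 (replace /flz 15): {"flz":15,"pa":81}
After op 13 (replace /pa 73): {"flz":15,"pa":73}
After op 14 (add /wav 38): {"flz":15,"pa":73,"wav":38}
After op 15 (replace /wav 89): {"flz":15,"pa":73,"wav":89}
After op 16 (replace /pa 27): {"flz":15,"pa":27,"wav":89}
After op 17 (replace /wav 57): {"flz":15,"pa":27,"wav":57}
After op 18 (remove /wav): {"flz":15,"pa":27}
After op 19 (remove /pa): {"flz":15}
After op 20 (add /flz 60): {"flz":60}
After op 21 (add /a 0): {"a":0,"flz":60}
After op 22 (add /tz 60): {"a":0,"flz":60,"tz":60}
After op 23 (add /bs 88): {"a":0,"bs":88,"flz":60,"tz":60}
After op 24 (replace /bs 46): {"a":0,"bs":46,"flz":60,"tz":60}
After op 25 (remove /bs): {"a":0,"flz":60,"tz":60}
Value at /tz: 60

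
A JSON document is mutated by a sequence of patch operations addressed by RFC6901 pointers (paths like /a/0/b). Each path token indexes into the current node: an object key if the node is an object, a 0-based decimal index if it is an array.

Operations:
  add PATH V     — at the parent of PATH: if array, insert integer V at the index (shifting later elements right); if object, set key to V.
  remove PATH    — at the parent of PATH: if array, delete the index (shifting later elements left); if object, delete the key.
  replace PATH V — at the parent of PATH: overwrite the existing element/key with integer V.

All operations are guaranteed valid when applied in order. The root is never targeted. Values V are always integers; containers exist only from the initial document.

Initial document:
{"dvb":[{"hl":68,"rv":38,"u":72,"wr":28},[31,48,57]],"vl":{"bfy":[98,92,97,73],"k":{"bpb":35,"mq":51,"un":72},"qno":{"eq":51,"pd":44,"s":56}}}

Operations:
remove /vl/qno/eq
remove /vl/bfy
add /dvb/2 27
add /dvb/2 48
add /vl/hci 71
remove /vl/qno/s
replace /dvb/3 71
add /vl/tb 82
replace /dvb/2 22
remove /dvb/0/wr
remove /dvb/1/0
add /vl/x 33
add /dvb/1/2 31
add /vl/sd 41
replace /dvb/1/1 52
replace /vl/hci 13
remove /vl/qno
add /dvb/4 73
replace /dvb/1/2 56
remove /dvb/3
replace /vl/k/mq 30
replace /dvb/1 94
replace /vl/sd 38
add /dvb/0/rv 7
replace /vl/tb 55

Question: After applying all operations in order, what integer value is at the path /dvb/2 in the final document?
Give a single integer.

After op 1 (remove /vl/qno/eq): {"dvb":[{"hl":68,"rv":38,"u":72,"wr":28},[31,48,57]],"vl":{"bfy":[98,92,97,73],"k":{"bpb":35,"mq":51,"un":72},"qno":{"pd":44,"s":56}}}
After op 2 (remove /vl/bfy): {"dvb":[{"hl":68,"rv":38,"u":72,"wr":28},[31,48,57]],"vl":{"k":{"bpb":35,"mq":51,"un":72},"qno":{"pd":44,"s":56}}}
After op 3 (add /dvb/2 27): {"dvb":[{"hl":68,"rv":38,"u":72,"wr":28},[31,48,57],27],"vl":{"k":{"bpb":35,"mq":51,"un":72},"qno":{"pd":44,"s":56}}}
After op 4 (add /dvb/2 48): {"dvb":[{"hl":68,"rv":38,"u":72,"wr":28},[31,48,57],48,27],"vl":{"k":{"bpb":35,"mq":51,"un":72},"qno":{"pd":44,"s":56}}}
After op 5 (add /vl/hci 71): {"dvb":[{"hl":68,"rv":38,"u":72,"wr":28},[31,48,57],48,27],"vl":{"hci":71,"k":{"bpb":35,"mq":51,"un":72},"qno":{"pd":44,"s":56}}}
After op 6 (remove /vl/qno/s): {"dvb":[{"hl":68,"rv":38,"u":72,"wr":28},[31,48,57],48,27],"vl":{"hci":71,"k":{"bpb":35,"mq":51,"un":72},"qno":{"pd":44}}}
After op 7 (replace /dvb/3 71): {"dvb":[{"hl":68,"rv":38,"u":72,"wr":28},[31,48,57],48,71],"vl":{"hci":71,"k":{"bpb":35,"mq":51,"un":72},"qno":{"pd":44}}}
After op 8 (add /vl/tb 82): {"dvb":[{"hl":68,"rv":38,"u":72,"wr":28},[31,48,57],48,71],"vl":{"hci":71,"k":{"bpb":35,"mq":51,"un":72},"qno":{"pd":44},"tb":82}}
After op 9 (replace /dvb/2 22): {"dvb":[{"hl":68,"rv":38,"u":72,"wr":28},[31,48,57],22,71],"vl":{"hci":71,"k":{"bpb":35,"mq":51,"un":72},"qno":{"pd":44},"tb":82}}
After op 10 (remove /dvb/0/wr): {"dvb":[{"hl":68,"rv":38,"u":72},[31,48,57],22,71],"vl":{"hci":71,"k":{"bpb":35,"mq":51,"un":72},"qno":{"pd":44},"tb":82}}
After op 11 (remove /dvb/1/0): {"dvb":[{"hl":68,"rv":38,"u":72},[48,57],22,71],"vl":{"hci":71,"k":{"bpb":35,"mq":51,"un":72},"qno":{"pd":44},"tb":82}}
After op 12 (add /vl/x 33): {"dvb":[{"hl":68,"rv":38,"u":72},[48,57],22,71],"vl":{"hci":71,"k":{"bpb":35,"mq":51,"un":72},"qno":{"pd":44},"tb":82,"x":33}}
After op 13 (add /dvb/1/2 31): {"dvb":[{"hl":68,"rv":38,"u":72},[48,57,31],22,71],"vl":{"hci":71,"k":{"bpb":35,"mq":51,"un":72},"qno":{"pd":44},"tb":82,"x":33}}
After op 14 (add /vl/sd 41): {"dvb":[{"hl":68,"rv":38,"u":72},[48,57,31],22,71],"vl":{"hci":71,"k":{"bpb":35,"mq":51,"un":72},"qno":{"pd":44},"sd":41,"tb":82,"x":33}}
After op 15 (replace /dvb/1/1 52): {"dvb":[{"hl":68,"rv":38,"u":72},[48,52,31],22,71],"vl":{"hci":71,"k":{"bpb":35,"mq":51,"un":72},"qno":{"pd":44},"sd":41,"tb":82,"x":33}}
After op 16 (replace /vl/hci 13): {"dvb":[{"hl":68,"rv":38,"u":72},[48,52,31],22,71],"vl":{"hci":13,"k":{"bpb":35,"mq":51,"un":72},"qno":{"pd":44},"sd":41,"tb":82,"x":33}}
After op 17 (remove /vl/qno): {"dvb":[{"hl":68,"rv":38,"u":72},[48,52,31],22,71],"vl":{"hci":13,"k":{"bpb":35,"mq":51,"un":72},"sd":41,"tb":82,"x":33}}
After op 18 (add /dvb/4 73): {"dvb":[{"hl":68,"rv":38,"u":72},[48,52,31],22,71,73],"vl":{"hci":13,"k":{"bpb":35,"mq":51,"un":72},"sd":41,"tb":82,"x":33}}
After op 19 (replace /dvb/1/2 56): {"dvb":[{"hl":68,"rv":38,"u":72},[48,52,56],22,71,73],"vl":{"hci":13,"k":{"bpb":35,"mq":51,"un":72},"sd":41,"tb":82,"x":33}}
After op 20 (remove /dvb/3): {"dvb":[{"hl":68,"rv":38,"u":72},[48,52,56],22,73],"vl":{"hci":13,"k":{"bpb":35,"mq":51,"un":72},"sd":41,"tb":82,"x":33}}
After op 21 (replace /vl/k/mq 30): {"dvb":[{"hl":68,"rv":38,"u":72},[48,52,56],22,73],"vl":{"hci":13,"k":{"bpb":35,"mq":30,"un":72},"sd":41,"tb":82,"x":33}}
After op 22 (replace /dvb/1 94): {"dvb":[{"hl":68,"rv":38,"u":72},94,22,73],"vl":{"hci":13,"k":{"bpb":35,"mq":30,"un":72},"sd":41,"tb":82,"x":33}}
After op 23 (replace /vl/sd 38): {"dvb":[{"hl":68,"rv":38,"u":72},94,22,73],"vl":{"hci":13,"k":{"bpb":35,"mq":30,"un":72},"sd":38,"tb":82,"x":33}}
After op 24 (add /dvb/0/rv 7): {"dvb":[{"hl":68,"rv":7,"u":72},94,22,73],"vl":{"hci":13,"k":{"bpb":35,"mq":30,"un":72},"sd":38,"tb":82,"x":33}}
After op 25 (replace /vl/tb 55): {"dvb":[{"hl":68,"rv":7,"u":72},94,22,73],"vl":{"hci":13,"k":{"bpb":35,"mq":30,"un":72},"sd":38,"tb":55,"x":33}}
Value at /dvb/2: 22

Answer: 22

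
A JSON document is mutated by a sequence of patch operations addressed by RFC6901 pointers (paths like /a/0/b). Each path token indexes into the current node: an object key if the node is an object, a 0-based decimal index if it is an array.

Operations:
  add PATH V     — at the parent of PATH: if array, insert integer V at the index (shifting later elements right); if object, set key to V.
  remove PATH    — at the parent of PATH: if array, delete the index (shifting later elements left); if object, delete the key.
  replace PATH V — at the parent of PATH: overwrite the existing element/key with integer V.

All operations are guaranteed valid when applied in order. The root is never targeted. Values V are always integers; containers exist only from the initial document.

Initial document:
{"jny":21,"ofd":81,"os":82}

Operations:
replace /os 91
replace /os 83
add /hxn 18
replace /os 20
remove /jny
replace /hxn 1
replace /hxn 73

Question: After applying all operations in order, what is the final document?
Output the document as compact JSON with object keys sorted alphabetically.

Answer: {"hxn":73,"ofd":81,"os":20}

Derivation:
After op 1 (replace /os 91): {"jny":21,"ofd":81,"os":91}
After op 2 (replace /os 83): {"jny":21,"ofd":81,"os":83}
After op 3 (add /hxn 18): {"hxn":18,"jny":21,"ofd":81,"os":83}
After op 4 (replace /os 20): {"hxn":18,"jny":21,"ofd":81,"os":20}
After op 5 (remove /jny): {"hxn":18,"ofd":81,"os":20}
After op 6 (replace /hxn 1): {"hxn":1,"ofd":81,"os":20}
After op 7 (replace /hxn 73): {"hxn":73,"ofd":81,"os":20}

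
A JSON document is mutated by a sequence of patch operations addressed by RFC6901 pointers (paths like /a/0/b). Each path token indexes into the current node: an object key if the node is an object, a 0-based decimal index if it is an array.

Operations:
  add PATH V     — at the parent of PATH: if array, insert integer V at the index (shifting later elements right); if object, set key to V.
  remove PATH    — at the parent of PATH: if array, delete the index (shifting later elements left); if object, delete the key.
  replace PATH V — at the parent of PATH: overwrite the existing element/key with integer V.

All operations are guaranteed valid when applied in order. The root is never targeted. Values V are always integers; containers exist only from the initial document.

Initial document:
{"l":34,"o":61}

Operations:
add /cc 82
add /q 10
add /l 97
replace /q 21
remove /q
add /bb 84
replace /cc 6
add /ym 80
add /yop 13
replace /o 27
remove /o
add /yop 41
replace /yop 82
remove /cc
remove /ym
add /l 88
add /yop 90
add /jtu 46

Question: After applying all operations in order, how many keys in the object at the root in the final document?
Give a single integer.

After op 1 (add /cc 82): {"cc":82,"l":34,"o":61}
After op 2 (add /q 10): {"cc":82,"l":34,"o":61,"q":10}
After op 3 (add /l 97): {"cc":82,"l":97,"o":61,"q":10}
After op 4 (replace /q 21): {"cc":82,"l":97,"o":61,"q":21}
After op 5 (remove /q): {"cc":82,"l":97,"o":61}
After op 6 (add /bb 84): {"bb":84,"cc":82,"l":97,"o":61}
After op 7 (replace /cc 6): {"bb":84,"cc":6,"l":97,"o":61}
After op 8 (add /ym 80): {"bb":84,"cc":6,"l":97,"o":61,"ym":80}
After op 9 (add /yop 13): {"bb":84,"cc":6,"l":97,"o":61,"ym":80,"yop":13}
After op 10 (replace /o 27): {"bb":84,"cc":6,"l":97,"o":27,"ym":80,"yop":13}
After op 11 (remove /o): {"bb":84,"cc":6,"l":97,"ym":80,"yop":13}
After op 12 (add /yop 41): {"bb":84,"cc":6,"l":97,"ym":80,"yop":41}
After op 13 (replace /yop 82): {"bb":84,"cc":6,"l":97,"ym":80,"yop":82}
After op 14 (remove /cc): {"bb":84,"l":97,"ym":80,"yop":82}
After op 15 (remove /ym): {"bb":84,"l":97,"yop":82}
After op 16 (add /l 88): {"bb":84,"l":88,"yop":82}
After op 17 (add /yop 90): {"bb":84,"l":88,"yop":90}
After op 18 (add /jtu 46): {"bb":84,"jtu":46,"l":88,"yop":90}
Size at the root: 4

Answer: 4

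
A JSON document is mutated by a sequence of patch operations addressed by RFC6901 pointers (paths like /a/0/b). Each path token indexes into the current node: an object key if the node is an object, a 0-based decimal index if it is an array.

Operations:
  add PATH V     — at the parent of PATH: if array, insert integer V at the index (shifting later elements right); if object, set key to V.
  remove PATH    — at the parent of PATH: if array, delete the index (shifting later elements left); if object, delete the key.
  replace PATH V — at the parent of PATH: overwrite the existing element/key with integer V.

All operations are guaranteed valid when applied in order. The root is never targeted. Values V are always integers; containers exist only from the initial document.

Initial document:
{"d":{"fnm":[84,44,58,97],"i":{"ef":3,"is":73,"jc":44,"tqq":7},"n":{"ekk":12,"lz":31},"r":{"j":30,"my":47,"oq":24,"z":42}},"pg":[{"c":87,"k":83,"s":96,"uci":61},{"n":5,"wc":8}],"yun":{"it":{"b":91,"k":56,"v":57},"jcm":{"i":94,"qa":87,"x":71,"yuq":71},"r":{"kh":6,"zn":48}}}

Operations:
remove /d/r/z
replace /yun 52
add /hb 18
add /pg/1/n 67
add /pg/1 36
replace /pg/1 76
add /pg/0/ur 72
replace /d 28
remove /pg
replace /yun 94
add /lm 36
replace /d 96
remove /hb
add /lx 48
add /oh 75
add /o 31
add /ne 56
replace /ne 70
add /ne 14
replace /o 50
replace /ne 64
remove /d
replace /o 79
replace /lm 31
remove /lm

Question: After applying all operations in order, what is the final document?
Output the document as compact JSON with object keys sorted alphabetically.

Answer: {"lx":48,"ne":64,"o":79,"oh":75,"yun":94}

Derivation:
After op 1 (remove /d/r/z): {"d":{"fnm":[84,44,58,97],"i":{"ef":3,"is":73,"jc":44,"tqq":7},"n":{"ekk":12,"lz":31},"r":{"j":30,"my":47,"oq":24}},"pg":[{"c":87,"k":83,"s":96,"uci":61},{"n":5,"wc":8}],"yun":{"it":{"b":91,"k":56,"v":57},"jcm":{"i":94,"qa":87,"x":71,"yuq":71},"r":{"kh":6,"zn":48}}}
After op 2 (replace /yun 52): {"d":{"fnm":[84,44,58,97],"i":{"ef":3,"is":73,"jc":44,"tqq":7},"n":{"ekk":12,"lz":31},"r":{"j":30,"my":47,"oq":24}},"pg":[{"c":87,"k":83,"s":96,"uci":61},{"n":5,"wc":8}],"yun":52}
After op 3 (add /hb 18): {"d":{"fnm":[84,44,58,97],"i":{"ef":3,"is":73,"jc":44,"tqq":7},"n":{"ekk":12,"lz":31},"r":{"j":30,"my":47,"oq":24}},"hb":18,"pg":[{"c":87,"k":83,"s":96,"uci":61},{"n":5,"wc":8}],"yun":52}
After op 4 (add /pg/1/n 67): {"d":{"fnm":[84,44,58,97],"i":{"ef":3,"is":73,"jc":44,"tqq":7},"n":{"ekk":12,"lz":31},"r":{"j":30,"my":47,"oq":24}},"hb":18,"pg":[{"c":87,"k":83,"s":96,"uci":61},{"n":67,"wc":8}],"yun":52}
After op 5 (add /pg/1 36): {"d":{"fnm":[84,44,58,97],"i":{"ef":3,"is":73,"jc":44,"tqq":7},"n":{"ekk":12,"lz":31},"r":{"j":30,"my":47,"oq":24}},"hb":18,"pg":[{"c":87,"k":83,"s":96,"uci":61},36,{"n":67,"wc":8}],"yun":52}
After op 6 (replace /pg/1 76): {"d":{"fnm":[84,44,58,97],"i":{"ef":3,"is":73,"jc":44,"tqq":7},"n":{"ekk":12,"lz":31},"r":{"j":30,"my":47,"oq":24}},"hb":18,"pg":[{"c":87,"k":83,"s":96,"uci":61},76,{"n":67,"wc":8}],"yun":52}
After op 7 (add /pg/0/ur 72): {"d":{"fnm":[84,44,58,97],"i":{"ef":3,"is":73,"jc":44,"tqq":7},"n":{"ekk":12,"lz":31},"r":{"j":30,"my":47,"oq":24}},"hb":18,"pg":[{"c":87,"k":83,"s":96,"uci":61,"ur":72},76,{"n":67,"wc":8}],"yun":52}
After op 8 (replace /d 28): {"d":28,"hb":18,"pg":[{"c":87,"k":83,"s":96,"uci":61,"ur":72},76,{"n":67,"wc":8}],"yun":52}
After op 9 (remove /pg): {"d":28,"hb":18,"yun":52}
After op 10 (replace /yun 94): {"d":28,"hb":18,"yun":94}
After op 11 (add /lm 36): {"d":28,"hb":18,"lm":36,"yun":94}
After op 12 (replace /d 96): {"d":96,"hb":18,"lm":36,"yun":94}
After op 13 (remove /hb): {"d":96,"lm":36,"yun":94}
After op 14 (add /lx 48): {"d":96,"lm":36,"lx":48,"yun":94}
After op 15 (add /oh 75): {"d":96,"lm":36,"lx":48,"oh":75,"yun":94}
After op 16 (add /o 31): {"d":96,"lm":36,"lx":48,"o":31,"oh":75,"yun":94}
After op 17 (add /ne 56): {"d":96,"lm":36,"lx":48,"ne":56,"o":31,"oh":75,"yun":94}
After op 18 (replace /ne 70): {"d":96,"lm":36,"lx":48,"ne":70,"o":31,"oh":75,"yun":94}
After op 19 (add /ne 14): {"d":96,"lm":36,"lx":48,"ne":14,"o":31,"oh":75,"yun":94}
After op 20 (replace /o 50): {"d":96,"lm":36,"lx":48,"ne":14,"o":50,"oh":75,"yun":94}
After op 21 (replace /ne 64): {"d":96,"lm":36,"lx":48,"ne":64,"o":50,"oh":75,"yun":94}
After op 22 (remove /d): {"lm":36,"lx":48,"ne":64,"o":50,"oh":75,"yun":94}
After op 23 (replace /o 79): {"lm":36,"lx":48,"ne":64,"o":79,"oh":75,"yun":94}
After op 24 (replace /lm 31): {"lm":31,"lx":48,"ne":64,"o":79,"oh":75,"yun":94}
After op 25 (remove /lm): {"lx":48,"ne":64,"o":79,"oh":75,"yun":94}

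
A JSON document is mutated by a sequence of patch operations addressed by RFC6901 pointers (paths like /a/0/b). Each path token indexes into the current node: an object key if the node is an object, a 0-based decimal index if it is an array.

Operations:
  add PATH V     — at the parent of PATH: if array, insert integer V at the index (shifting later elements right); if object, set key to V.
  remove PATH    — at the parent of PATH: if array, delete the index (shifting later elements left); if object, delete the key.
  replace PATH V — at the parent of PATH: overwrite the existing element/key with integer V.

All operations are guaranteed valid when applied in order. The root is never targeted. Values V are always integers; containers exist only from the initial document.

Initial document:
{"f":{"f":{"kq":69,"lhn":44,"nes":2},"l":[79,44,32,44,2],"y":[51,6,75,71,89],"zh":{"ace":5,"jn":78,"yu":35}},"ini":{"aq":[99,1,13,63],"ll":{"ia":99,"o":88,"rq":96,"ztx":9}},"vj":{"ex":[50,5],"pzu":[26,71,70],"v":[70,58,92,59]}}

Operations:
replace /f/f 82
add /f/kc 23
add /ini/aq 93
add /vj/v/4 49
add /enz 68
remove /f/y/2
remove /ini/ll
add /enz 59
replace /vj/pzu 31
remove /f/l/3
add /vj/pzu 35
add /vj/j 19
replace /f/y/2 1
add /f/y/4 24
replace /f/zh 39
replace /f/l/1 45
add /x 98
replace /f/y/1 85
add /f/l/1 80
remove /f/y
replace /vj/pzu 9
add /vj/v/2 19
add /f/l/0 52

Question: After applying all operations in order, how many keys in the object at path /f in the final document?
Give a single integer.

Answer: 4

Derivation:
After op 1 (replace /f/f 82): {"f":{"f":82,"l":[79,44,32,44,2],"y":[51,6,75,71,89],"zh":{"ace":5,"jn":78,"yu":35}},"ini":{"aq":[99,1,13,63],"ll":{"ia":99,"o":88,"rq":96,"ztx":9}},"vj":{"ex":[50,5],"pzu":[26,71,70],"v":[70,58,92,59]}}
After op 2 (add /f/kc 23): {"f":{"f":82,"kc":23,"l":[79,44,32,44,2],"y":[51,6,75,71,89],"zh":{"ace":5,"jn":78,"yu":35}},"ini":{"aq":[99,1,13,63],"ll":{"ia":99,"o":88,"rq":96,"ztx":9}},"vj":{"ex":[50,5],"pzu":[26,71,70],"v":[70,58,92,59]}}
After op 3 (add /ini/aq 93): {"f":{"f":82,"kc":23,"l":[79,44,32,44,2],"y":[51,6,75,71,89],"zh":{"ace":5,"jn":78,"yu":35}},"ini":{"aq":93,"ll":{"ia":99,"o":88,"rq":96,"ztx":9}},"vj":{"ex":[50,5],"pzu":[26,71,70],"v":[70,58,92,59]}}
After op 4 (add /vj/v/4 49): {"f":{"f":82,"kc":23,"l":[79,44,32,44,2],"y":[51,6,75,71,89],"zh":{"ace":5,"jn":78,"yu":35}},"ini":{"aq":93,"ll":{"ia":99,"o":88,"rq":96,"ztx":9}},"vj":{"ex":[50,5],"pzu":[26,71,70],"v":[70,58,92,59,49]}}
After op 5 (add /enz 68): {"enz":68,"f":{"f":82,"kc":23,"l":[79,44,32,44,2],"y":[51,6,75,71,89],"zh":{"ace":5,"jn":78,"yu":35}},"ini":{"aq":93,"ll":{"ia":99,"o":88,"rq":96,"ztx":9}},"vj":{"ex":[50,5],"pzu":[26,71,70],"v":[70,58,92,59,49]}}
After op 6 (remove /f/y/2): {"enz":68,"f":{"f":82,"kc":23,"l":[79,44,32,44,2],"y":[51,6,71,89],"zh":{"ace":5,"jn":78,"yu":35}},"ini":{"aq":93,"ll":{"ia":99,"o":88,"rq":96,"ztx":9}},"vj":{"ex":[50,5],"pzu":[26,71,70],"v":[70,58,92,59,49]}}
After op 7 (remove /ini/ll): {"enz":68,"f":{"f":82,"kc":23,"l":[79,44,32,44,2],"y":[51,6,71,89],"zh":{"ace":5,"jn":78,"yu":35}},"ini":{"aq":93},"vj":{"ex":[50,5],"pzu":[26,71,70],"v":[70,58,92,59,49]}}
After op 8 (add /enz 59): {"enz":59,"f":{"f":82,"kc":23,"l":[79,44,32,44,2],"y":[51,6,71,89],"zh":{"ace":5,"jn":78,"yu":35}},"ini":{"aq":93},"vj":{"ex":[50,5],"pzu":[26,71,70],"v":[70,58,92,59,49]}}
After op 9 (replace /vj/pzu 31): {"enz":59,"f":{"f":82,"kc":23,"l":[79,44,32,44,2],"y":[51,6,71,89],"zh":{"ace":5,"jn":78,"yu":35}},"ini":{"aq":93},"vj":{"ex":[50,5],"pzu":31,"v":[70,58,92,59,49]}}
After op 10 (remove /f/l/3): {"enz":59,"f":{"f":82,"kc":23,"l":[79,44,32,2],"y":[51,6,71,89],"zh":{"ace":5,"jn":78,"yu":35}},"ini":{"aq":93},"vj":{"ex":[50,5],"pzu":31,"v":[70,58,92,59,49]}}
After op 11 (add /vj/pzu 35): {"enz":59,"f":{"f":82,"kc":23,"l":[79,44,32,2],"y":[51,6,71,89],"zh":{"ace":5,"jn":78,"yu":35}},"ini":{"aq":93},"vj":{"ex":[50,5],"pzu":35,"v":[70,58,92,59,49]}}
After op 12 (add /vj/j 19): {"enz":59,"f":{"f":82,"kc":23,"l":[79,44,32,2],"y":[51,6,71,89],"zh":{"ace":5,"jn":78,"yu":35}},"ini":{"aq":93},"vj":{"ex":[50,5],"j":19,"pzu":35,"v":[70,58,92,59,49]}}
After op 13 (replace /f/y/2 1): {"enz":59,"f":{"f":82,"kc":23,"l":[79,44,32,2],"y":[51,6,1,89],"zh":{"ace":5,"jn":78,"yu":35}},"ini":{"aq":93},"vj":{"ex":[50,5],"j":19,"pzu":35,"v":[70,58,92,59,49]}}
After op 14 (add /f/y/4 24): {"enz":59,"f":{"f":82,"kc":23,"l":[79,44,32,2],"y":[51,6,1,89,24],"zh":{"ace":5,"jn":78,"yu":35}},"ini":{"aq":93},"vj":{"ex":[50,5],"j":19,"pzu":35,"v":[70,58,92,59,49]}}
After op 15 (replace /f/zh 39): {"enz":59,"f":{"f":82,"kc":23,"l":[79,44,32,2],"y":[51,6,1,89,24],"zh":39},"ini":{"aq":93},"vj":{"ex":[50,5],"j":19,"pzu":35,"v":[70,58,92,59,49]}}
After op 16 (replace /f/l/1 45): {"enz":59,"f":{"f":82,"kc":23,"l":[79,45,32,2],"y":[51,6,1,89,24],"zh":39},"ini":{"aq":93},"vj":{"ex":[50,5],"j":19,"pzu":35,"v":[70,58,92,59,49]}}
After op 17 (add /x 98): {"enz":59,"f":{"f":82,"kc":23,"l":[79,45,32,2],"y":[51,6,1,89,24],"zh":39},"ini":{"aq":93},"vj":{"ex":[50,5],"j":19,"pzu":35,"v":[70,58,92,59,49]},"x":98}
After op 18 (replace /f/y/1 85): {"enz":59,"f":{"f":82,"kc":23,"l":[79,45,32,2],"y":[51,85,1,89,24],"zh":39},"ini":{"aq":93},"vj":{"ex":[50,5],"j":19,"pzu":35,"v":[70,58,92,59,49]},"x":98}
After op 19 (add /f/l/1 80): {"enz":59,"f":{"f":82,"kc":23,"l":[79,80,45,32,2],"y":[51,85,1,89,24],"zh":39},"ini":{"aq":93},"vj":{"ex":[50,5],"j":19,"pzu":35,"v":[70,58,92,59,49]},"x":98}
After op 20 (remove /f/y): {"enz":59,"f":{"f":82,"kc":23,"l":[79,80,45,32,2],"zh":39},"ini":{"aq":93},"vj":{"ex":[50,5],"j":19,"pzu":35,"v":[70,58,92,59,49]},"x":98}
After op 21 (replace /vj/pzu 9): {"enz":59,"f":{"f":82,"kc":23,"l":[79,80,45,32,2],"zh":39},"ini":{"aq":93},"vj":{"ex":[50,5],"j":19,"pzu":9,"v":[70,58,92,59,49]},"x":98}
After op 22 (add /vj/v/2 19): {"enz":59,"f":{"f":82,"kc":23,"l":[79,80,45,32,2],"zh":39},"ini":{"aq":93},"vj":{"ex":[50,5],"j":19,"pzu":9,"v":[70,58,19,92,59,49]},"x":98}
After op 23 (add /f/l/0 52): {"enz":59,"f":{"f":82,"kc":23,"l":[52,79,80,45,32,2],"zh":39},"ini":{"aq":93},"vj":{"ex":[50,5],"j":19,"pzu":9,"v":[70,58,19,92,59,49]},"x":98}
Size at path /f: 4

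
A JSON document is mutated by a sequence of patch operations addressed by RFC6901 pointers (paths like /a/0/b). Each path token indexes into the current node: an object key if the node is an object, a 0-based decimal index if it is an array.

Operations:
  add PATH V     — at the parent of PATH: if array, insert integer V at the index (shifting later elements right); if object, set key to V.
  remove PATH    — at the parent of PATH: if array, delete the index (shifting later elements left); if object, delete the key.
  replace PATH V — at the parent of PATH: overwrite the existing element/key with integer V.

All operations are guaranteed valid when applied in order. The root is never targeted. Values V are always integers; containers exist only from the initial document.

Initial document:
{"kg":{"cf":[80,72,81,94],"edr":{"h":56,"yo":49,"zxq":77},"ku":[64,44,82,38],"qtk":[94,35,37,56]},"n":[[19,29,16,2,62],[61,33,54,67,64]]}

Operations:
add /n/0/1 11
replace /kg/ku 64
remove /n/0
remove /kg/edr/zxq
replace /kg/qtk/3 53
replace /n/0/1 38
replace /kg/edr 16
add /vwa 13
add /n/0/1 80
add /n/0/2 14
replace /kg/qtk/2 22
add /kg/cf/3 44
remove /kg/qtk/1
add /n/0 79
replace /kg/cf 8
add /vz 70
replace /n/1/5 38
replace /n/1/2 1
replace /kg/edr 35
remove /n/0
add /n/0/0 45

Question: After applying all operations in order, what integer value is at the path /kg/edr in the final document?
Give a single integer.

Answer: 35

Derivation:
After op 1 (add /n/0/1 11): {"kg":{"cf":[80,72,81,94],"edr":{"h":56,"yo":49,"zxq":77},"ku":[64,44,82,38],"qtk":[94,35,37,56]},"n":[[19,11,29,16,2,62],[61,33,54,67,64]]}
After op 2 (replace /kg/ku 64): {"kg":{"cf":[80,72,81,94],"edr":{"h":56,"yo":49,"zxq":77},"ku":64,"qtk":[94,35,37,56]},"n":[[19,11,29,16,2,62],[61,33,54,67,64]]}
After op 3 (remove /n/0): {"kg":{"cf":[80,72,81,94],"edr":{"h":56,"yo":49,"zxq":77},"ku":64,"qtk":[94,35,37,56]},"n":[[61,33,54,67,64]]}
After op 4 (remove /kg/edr/zxq): {"kg":{"cf":[80,72,81,94],"edr":{"h":56,"yo":49},"ku":64,"qtk":[94,35,37,56]},"n":[[61,33,54,67,64]]}
After op 5 (replace /kg/qtk/3 53): {"kg":{"cf":[80,72,81,94],"edr":{"h":56,"yo":49},"ku":64,"qtk":[94,35,37,53]},"n":[[61,33,54,67,64]]}
After op 6 (replace /n/0/1 38): {"kg":{"cf":[80,72,81,94],"edr":{"h":56,"yo":49},"ku":64,"qtk":[94,35,37,53]},"n":[[61,38,54,67,64]]}
After op 7 (replace /kg/edr 16): {"kg":{"cf":[80,72,81,94],"edr":16,"ku":64,"qtk":[94,35,37,53]},"n":[[61,38,54,67,64]]}
After op 8 (add /vwa 13): {"kg":{"cf":[80,72,81,94],"edr":16,"ku":64,"qtk":[94,35,37,53]},"n":[[61,38,54,67,64]],"vwa":13}
After op 9 (add /n/0/1 80): {"kg":{"cf":[80,72,81,94],"edr":16,"ku":64,"qtk":[94,35,37,53]},"n":[[61,80,38,54,67,64]],"vwa":13}
After op 10 (add /n/0/2 14): {"kg":{"cf":[80,72,81,94],"edr":16,"ku":64,"qtk":[94,35,37,53]},"n":[[61,80,14,38,54,67,64]],"vwa":13}
After op 11 (replace /kg/qtk/2 22): {"kg":{"cf":[80,72,81,94],"edr":16,"ku":64,"qtk":[94,35,22,53]},"n":[[61,80,14,38,54,67,64]],"vwa":13}
After op 12 (add /kg/cf/3 44): {"kg":{"cf":[80,72,81,44,94],"edr":16,"ku":64,"qtk":[94,35,22,53]},"n":[[61,80,14,38,54,67,64]],"vwa":13}
After op 13 (remove /kg/qtk/1): {"kg":{"cf":[80,72,81,44,94],"edr":16,"ku":64,"qtk":[94,22,53]},"n":[[61,80,14,38,54,67,64]],"vwa":13}
After op 14 (add /n/0 79): {"kg":{"cf":[80,72,81,44,94],"edr":16,"ku":64,"qtk":[94,22,53]},"n":[79,[61,80,14,38,54,67,64]],"vwa":13}
After op 15 (replace /kg/cf 8): {"kg":{"cf":8,"edr":16,"ku":64,"qtk":[94,22,53]},"n":[79,[61,80,14,38,54,67,64]],"vwa":13}
After op 16 (add /vz 70): {"kg":{"cf":8,"edr":16,"ku":64,"qtk":[94,22,53]},"n":[79,[61,80,14,38,54,67,64]],"vwa":13,"vz":70}
After op 17 (replace /n/1/5 38): {"kg":{"cf":8,"edr":16,"ku":64,"qtk":[94,22,53]},"n":[79,[61,80,14,38,54,38,64]],"vwa":13,"vz":70}
After op 18 (replace /n/1/2 1): {"kg":{"cf":8,"edr":16,"ku":64,"qtk":[94,22,53]},"n":[79,[61,80,1,38,54,38,64]],"vwa":13,"vz":70}
After op 19 (replace /kg/edr 35): {"kg":{"cf":8,"edr":35,"ku":64,"qtk":[94,22,53]},"n":[79,[61,80,1,38,54,38,64]],"vwa":13,"vz":70}
After op 20 (remove /n/0): {"kg":{"cf":8,"edr":35,"ku":64,"qtk":[94,22,53]},"n":[[61,80,1,38,54,38,64]],"vwa":13,"vz":70}
After op 21 (add /n/0/0 45): {"kg":{"cf":8,"edr":35,"ku":64,"qtk":[94,22,53]},"n":[[45,61,80,1,38,54,38,64]],"vwa":13,"vz":70}
Value at /kg/edr: 35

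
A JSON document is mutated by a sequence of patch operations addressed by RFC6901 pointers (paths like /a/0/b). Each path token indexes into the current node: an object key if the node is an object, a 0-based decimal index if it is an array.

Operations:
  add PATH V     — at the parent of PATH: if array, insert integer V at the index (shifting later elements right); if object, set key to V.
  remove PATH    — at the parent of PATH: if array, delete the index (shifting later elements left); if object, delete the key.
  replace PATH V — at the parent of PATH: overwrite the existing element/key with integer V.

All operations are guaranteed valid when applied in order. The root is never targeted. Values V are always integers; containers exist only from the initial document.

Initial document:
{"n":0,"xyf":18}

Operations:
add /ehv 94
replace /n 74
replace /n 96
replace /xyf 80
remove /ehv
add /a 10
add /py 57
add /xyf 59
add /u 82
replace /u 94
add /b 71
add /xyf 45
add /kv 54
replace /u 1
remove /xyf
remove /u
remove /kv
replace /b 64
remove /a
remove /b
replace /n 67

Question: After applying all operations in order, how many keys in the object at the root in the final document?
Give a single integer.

Answer: 2

Derivation:
After op 1 (add /ehv 94): {"ehv":94,"n":0,"xyf":18}
After op 2 (replace /n 74): {"ehv":94,"n":74,"xyf":18}
After op 3 (replace /n 96): {"ehv":94,"n":96,"xyf":18}
After op 4 (replace /xyf 80): {"ehv":94,"n":96,"xyf":80}
After op 5 (remove /ehv): {"n":96,"xyf":80}
After op 6 (add /a 10): {"a":10,"n":96,"xyf":80}
After op 7 (add /py 57): {"a":10,"n":96,"py":57,"xyf":80}
After op 8 (add /xyf 59): {"a":10,"n":96,"py":57,"xyf":59}
After op 9 (add /u 82): {"a":10,"n":96,"py":57,"u":82,"xyf":59}
After op 10 (replace /u 94): {"a":10,"n":96,"py":57,"u":94,"xyf":59}
After op 11 (add /b 71): {"a":10,"b":71,"n":96,"py":57,"u":94,"xyf":59}
After op 12 (add /xyf 45): {"a":10,"b":71,"n":96,"py":57,"u":94,"xyf":45}
After op 13 (add /kv 54): {"a":10,"b":71,"kv":54,"n":96,"py":57,"u":94,"xyf":45}
After op 14 (replace /u 1): {"a":10,"b":71,"kv":54,"n":96,"py":57,"u":1,"xyf":45}
After op 15 (remove /xyf): {"a":10,"b":71,"kv":54,"n":96,"py":57,"u":1}
After op 16 (remove /u): {"a":10,"b":71,"kv":54,"n":96,"py":57}
After op 17 (remove /kv): {"a":10,"b":71,"n":96,"py":57}
After op 18 (replace /b 64): {"a":10,"b":64,"n":96,"py":57}
After op 19 (remove /a): {"b":64,"n":96,"py":57}
After op 20 (remove /b): {"n":96,"py":57}
After op 21 (replace /n 67): {"n":67,"py":57}
Size at the root: 2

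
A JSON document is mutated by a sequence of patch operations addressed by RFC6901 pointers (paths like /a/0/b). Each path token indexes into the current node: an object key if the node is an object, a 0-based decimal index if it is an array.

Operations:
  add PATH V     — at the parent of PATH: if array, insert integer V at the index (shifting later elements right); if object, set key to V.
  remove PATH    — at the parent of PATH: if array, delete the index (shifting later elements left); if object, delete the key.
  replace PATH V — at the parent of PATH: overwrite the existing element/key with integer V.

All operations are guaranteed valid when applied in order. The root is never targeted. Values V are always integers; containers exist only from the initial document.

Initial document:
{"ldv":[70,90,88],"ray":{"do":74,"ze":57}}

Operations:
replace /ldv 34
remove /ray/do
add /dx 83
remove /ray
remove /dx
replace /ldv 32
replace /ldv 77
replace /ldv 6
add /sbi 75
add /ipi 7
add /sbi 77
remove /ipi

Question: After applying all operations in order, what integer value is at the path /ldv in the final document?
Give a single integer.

After op 1 (replace /ldv 34): {"ldv":34,"ray":{"do":74,"ze":57}}
After op 2 (remove /ray/do): {"ldv":34,"ray":{"ze":57}}
After op 3 (add /dx 83): {"dx":83,"ldv":34,"ray":{"ze":57}}
After op 4 (remove /ray): {"dx":83,"ldv":34}
After op 5 (remove /dx): {"ldv":34}
After op 6 (replace /ldv 32): {"ldv":32}
After op 7 (replace /ldv 77): {"ldv":77}
After op 8 (replace /ldv 6): {"ldv":6}
After op 9 (add /sbi 75): {"ldv":6,"sbi":75}
After op 10 (add /ipi 7): {"ipi":7,"ldv":6,"sbi":75}
After op 11 (add /sbi 77): {"ipi":7,"ldv":6,"sbi":77}
After op 12 (remove /ipi): {"ldv":6,"sbi":77}
Value at /ldv: 6

Answer: 6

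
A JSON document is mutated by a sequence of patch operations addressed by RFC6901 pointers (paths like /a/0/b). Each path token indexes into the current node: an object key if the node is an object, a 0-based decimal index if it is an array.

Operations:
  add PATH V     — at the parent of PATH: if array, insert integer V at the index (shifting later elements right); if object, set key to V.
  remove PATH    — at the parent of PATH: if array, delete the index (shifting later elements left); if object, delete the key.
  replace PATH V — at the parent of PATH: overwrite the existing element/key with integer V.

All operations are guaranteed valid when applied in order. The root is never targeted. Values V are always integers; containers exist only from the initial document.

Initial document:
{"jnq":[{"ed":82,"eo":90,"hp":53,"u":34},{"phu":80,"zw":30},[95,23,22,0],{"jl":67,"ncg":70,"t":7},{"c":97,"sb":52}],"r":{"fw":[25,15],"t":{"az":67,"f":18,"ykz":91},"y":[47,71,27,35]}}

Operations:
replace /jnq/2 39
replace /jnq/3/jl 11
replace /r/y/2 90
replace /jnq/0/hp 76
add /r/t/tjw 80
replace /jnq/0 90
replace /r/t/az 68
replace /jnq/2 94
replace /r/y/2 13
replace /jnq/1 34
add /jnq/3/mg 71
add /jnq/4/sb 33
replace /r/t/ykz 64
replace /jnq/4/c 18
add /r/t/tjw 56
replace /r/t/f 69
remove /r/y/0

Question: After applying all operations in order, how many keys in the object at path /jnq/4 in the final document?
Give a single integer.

Answer: 2

Derivation:
After op 1 (replace /jnq/2 39): {"jnq":[{"ed":82,"eo":90,"hp":53,"u":34},{"phu":80,"zw":30},39,{"jl":67,"ncg":70,"t":7},{"c":97,"sb":52}],"r":{"fw":[25,15],"t":{"az":67,"f":18,"ykz":91},"y":[47,71,27,35]}}
After op 2 (replace /jnq/3/jl 11): {"jnq":[{"ed":82,"eo":90,"hp":53,"u":34},{"phu":80,"zw":30},39,{"jl":11,"ncg":70,"t":7},{"c":97,"sb":52}],"r":{"fw":[25,15],"t":{"az":67,"f":18,"ykz":91},"y":[47,71,27,35]}}
After op 3 (replace /r/y/2 90): {"jnq":[{"ed":82,"eo":90,"hp":53,"u":34},{"phu":80,"zw":30},39,{"jl":11,"ncg":70,"t":7},{"c":97,"sb":52}],"r":{"fw":[25,15],"t":{"az":67,"f":18,"ykz":91},"y":[47,71,90,35]}}
After op 4 (replace /jnq/0/hp 76): {"jnq":[{"ed":82,"eo":90,"hp":76,"u":34},{"phu":80,"zw":30},39,{"jl":11,"ncg":70,"t":7},{"c":97,"sb":52}],"r":{"fw":[25,15],"t":{"az":67,"f":18,"ykz":91},"y":[47,71,90,35]}}
After op 5 (add /r/t/tjw 80): {"jnq":[{"ed":82,"eo":90,"hp":76,"u":34},{"phu":80,"zw":30},39,{"jl":11,"ncg":70,"t":7},{"c":97,"sb":52}],"r":{"fw":[25,15],"t":{"az":67,"f":18,"tjw":80,"ykz":91},"y":[47,71,90,35]}}
After op 6 (replace /jnq/0 90): {"jnq":[90,{"phu":80,"zw":30},39,{"jl":11,"ncg":70,"t":7},{"c":97,"sb":52}],"r":{"fw":[25,15],"t":{"az":67,"f":18,"tjw":80,"ykz":91},"y":[47,71,90,35]}}
After op 7 (replace /r/t/az 68): {"jnq":[90,{"phu":80,"zw":30},39,{"jl":11,"ncg":70,"t":7},{"c":97,"sb":52}],"r":{"fw":[25,15],"t":{"az":68,"f":18,"tjw":80,"ykz":91},"y":[47,71,90,35]}}
After op 8 (replace /jnq/2 94): {"jnq":[90,{"phu":80,"zw":30},94,{"jl":11,"ncg":70,"t":7},{"c":97,"sb":52}],"r":{"fw":[25,15],"t":{"az":68,"f":18,"tjw":80,"ykz":91},"y":[47,71,90,35]}}
After op 9 (replace /r/y/2 13): {"jnq":[90,{"phu":80,"zw":30},94,{"jl":11,"ncg":70,"t":7},{"c":97,"sb":52}],"r":{"fw":[25,15],"t":{"az":68,"f":18,"tjw":80,"ykz":91},"y":[47,71,13,35]}}
After op 10 (replace /jnq/1 34): {"jnq":[90,34,94,{"jl":11,"ncg":70,"t":7},{"c":97,"sb":52}],"r":{"fw":[25,15],"t":{"az":68,"f":18,"tjw":80,"ykz":91},"y":[47,71,13,35]}}
After op 11 (add /jnq/3/mg 71): {"jnq":[90,34,94,{"jl":11,"mg":71,"ncg":70,"t":7},{"c":97,"sb":52}],"r":{"fw":[25,15],"t":{"az":68,"f":18,"tjw":80,"ykz":91},"y":[47,71,13,35]}}
After op 12 (add /jnq/4/sb 33): {"jnq":[90,34,94,{"jl":11,"mg":71,"ncg":70,"t":7},{"c":97,"sb":33}],"r":{"fw":[25,15],"t":{"az":68,"f":18,"tjw":80,"ykz":91},"y":[47,71,13,35]}}
After op 13 (replace /r/t/ykz 64): {"jnq":[90,34,94,{"jl":11,"mg":71,"ncg":70,"t":7},{"c":97,"sb":33}],"r":{"fw":[25,15],"t":{"az":68,"f":18,"tjw":80,"ykz":64},"y":[47,71,13,35]}}
After op 14 (replace /jnq/4/c 18): {"jnq":[90,34,94,{"jl":11,"mg":71,"ncg":70,"t":7},{"c":18,"sb":33}],"r":{"fw":[25,15],"t":{"az":68,"f":18,"tjw":80,"ykz":64},"y":[47,71,13,35]}}
After op 15 (add /r/t/tjw 56): {"jnq":[90,34,94,{"jl":11,"mg":71,"ncg":70,"t":7},{"c":18,"sb":33}],"r":{"fw":[25,15],"t":{"az":68,"f":18,"tjw":56,"ykz":64},"y":[47,71,13,35]}}
After op 16 (replace /r/t/f 69): {"jnq":[90,34,94,{"jl":11,"mg":71,"ncg":70,"t":7},{"c":18,"sb":33}],"r":{"fw":[25,15],"t":{"az":68,"f":69,"tjw":56,"ykz":64},"y":[47,71,13,35]}}
After op 17 (remove /r/y/0): {"jnq":[90,34,94,{"jl":11,"mg":71,"ncg":70,"t":7},{"c":18,"sb":33}],"r":{"fw":[25,15],"t":{"az":68,"f":69,"tjw":56,"ykz":64},"y":[71,13,35]}}
Size at path /jnq/4: 2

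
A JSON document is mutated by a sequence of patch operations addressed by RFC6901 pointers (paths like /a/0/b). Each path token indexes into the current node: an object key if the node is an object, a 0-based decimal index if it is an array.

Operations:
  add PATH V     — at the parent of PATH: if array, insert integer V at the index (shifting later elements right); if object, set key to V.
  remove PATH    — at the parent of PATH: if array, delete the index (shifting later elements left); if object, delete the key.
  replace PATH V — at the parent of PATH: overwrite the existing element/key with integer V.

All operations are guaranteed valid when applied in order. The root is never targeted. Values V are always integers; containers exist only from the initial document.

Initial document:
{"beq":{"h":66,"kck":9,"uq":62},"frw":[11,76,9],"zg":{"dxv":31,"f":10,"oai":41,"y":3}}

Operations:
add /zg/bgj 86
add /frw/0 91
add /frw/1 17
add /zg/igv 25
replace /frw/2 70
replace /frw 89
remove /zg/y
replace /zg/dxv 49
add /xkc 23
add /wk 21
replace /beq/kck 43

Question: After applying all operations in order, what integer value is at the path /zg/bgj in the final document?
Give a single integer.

After op 1 (add /zg/bgj 86): {"beq":{"h":66,"kck":9,"uq":62},"frw":[11,76,9],"zg":{"bgj":86,"dxv":31,"f":10,"oai":41,"y":3}}
After op 2 (add /frw/0 91): {"beq":{"h":66,"kck":9,"uq":62},"frw":[91,11,76,9],"zg":{"bgj":86,"dxv":31,"f":10,"oai":41,"y":3}}
After op 3 (add /frw/1 17): {"beq":{"h":66,"kck":9,"uq":62},"frw":[91,17,11,76,9],"zg":{"bgj":86,"dxv":31,"f":10,"oai":41,"y":3}}
After op 4 (add /zg/igv 25): {"beq":{"h":66,"kck":9,"uq":62},"frw":[91,17,11,76,9],"zg":{"bgj":86,"dxv":31,"f":10,"igv":25,"oai":41,"y":3}}
After op 5 (replace /frw/2 70): {"beq":{"h":66,"kck":9,"uq":62},"frw":[91,17,70,76,9],"zg":{"bgj":86,"dxv":31,"f":10,"igv":25,"oai":41,"y":3}}
After op 6 (replace /frw 89): {"beq":{"h":66,"kck":9,"uq":62},"frw":89,"zg":{"bgj":86,"dxv":31,"f":10,"igv":25,"oai":41,"y":3}}
After op 7 (remove /zg/y): {"beq":{"h":66,"kck":9,"uq":62},"frw":89,"zg":{"bgj":86,"dxv":31,"f":10,"igv":25,"oai":41}}
After op 8 (replace /zg/dxv 49): {"beq":{"h":66,"kck":9,"uq":62},"frw":89,"zg":{"bgj":86,"dxv":49,"f":10,"igv":25,"oai":41}}
After op 9 (add /xkc 23): {"beq":{"h":66,"kck":9,"uq":62},"frw":89,"xkc":23,"zg":{"bgj":86,"dxv":49,"f":10,"igv":25,"oai":41}}
After op 10 (add /wk 21): {"beq":{"h":66,"kck":9,"uq":62},"frw":89,"wk":21,"xkc":23,"zg":{"bgj":86,"dxv":49,"f":10,"igv":25,"oai":41}}
After op 11 (replace /beq/kck 43): {"beq":{"h":66,"kck":43,"uq":62},"frw":89,"wk":21,"xkc":23,"zg":{"bgj":86,"dxv":49,"f":10,"igv":25,"oai":41}}
Value at /zg/bgj: 86

Answer: 86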